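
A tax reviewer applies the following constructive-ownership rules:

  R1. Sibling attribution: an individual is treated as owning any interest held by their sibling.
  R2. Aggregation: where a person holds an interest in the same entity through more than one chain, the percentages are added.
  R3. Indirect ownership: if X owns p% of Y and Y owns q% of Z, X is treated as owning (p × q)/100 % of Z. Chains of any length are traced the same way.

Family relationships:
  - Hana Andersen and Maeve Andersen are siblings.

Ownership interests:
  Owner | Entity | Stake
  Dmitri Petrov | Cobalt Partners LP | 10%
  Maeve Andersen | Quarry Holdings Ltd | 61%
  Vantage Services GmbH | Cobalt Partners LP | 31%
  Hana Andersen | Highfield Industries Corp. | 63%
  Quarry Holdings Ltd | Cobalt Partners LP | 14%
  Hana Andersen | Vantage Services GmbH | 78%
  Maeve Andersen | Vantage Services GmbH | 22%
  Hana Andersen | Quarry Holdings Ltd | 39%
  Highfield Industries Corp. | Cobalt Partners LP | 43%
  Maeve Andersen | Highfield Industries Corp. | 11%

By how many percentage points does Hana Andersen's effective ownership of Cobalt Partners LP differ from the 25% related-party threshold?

By sibling attribution (R1), Hana Andersen is treated as also owning Maeve Andersen's interest in Highfield Industries Corp, giving 63% + 11% = 74%.
By sibling attribution (R1), Hana Andersen is treated as also owning Maeve Andersen's interest in Vantage Services GmbH, giving 78% + 22% = 100%.
By sibling attribution (R1), Hana Andersen is treated as also owning Maeve Andersen's interest in Quarry Holdings Ltd, giving 39% + 61% = 100%.
Chain via Highfield Industries Corp. (R3): 74% × 43% = 31.82% of Cobalt Partners LP.
Chain via Vantage Services GmbH (R3): 100% × 31% = 31% of Cobalt Partners LP.
Chain via Quarry Holdings Ltd (R3): 100% × 14% = 14% of Cobalt Partners LP.
Aggregating (R2): 31.82% + 31% + 14% = 76.82%.
76.82% exceeds the 25% threshold by 51.82 percentage points.

51.82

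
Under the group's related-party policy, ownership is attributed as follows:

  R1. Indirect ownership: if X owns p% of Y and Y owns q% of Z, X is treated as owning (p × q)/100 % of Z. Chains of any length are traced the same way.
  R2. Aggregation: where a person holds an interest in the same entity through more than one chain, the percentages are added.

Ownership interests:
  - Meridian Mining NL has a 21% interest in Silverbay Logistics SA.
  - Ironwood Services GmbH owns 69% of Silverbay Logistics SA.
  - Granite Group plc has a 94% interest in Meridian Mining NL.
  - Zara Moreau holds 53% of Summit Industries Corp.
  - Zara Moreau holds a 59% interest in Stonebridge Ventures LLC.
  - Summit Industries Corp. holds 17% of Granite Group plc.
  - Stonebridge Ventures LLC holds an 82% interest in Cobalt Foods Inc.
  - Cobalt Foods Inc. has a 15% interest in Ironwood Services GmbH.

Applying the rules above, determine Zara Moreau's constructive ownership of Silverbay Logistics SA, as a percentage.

Chain via Stonebridge Ventures LLC → Cobalt Foods Inc. → Ironwood Services GmbH (R1): 59% × 82% × 15% × 69% = 5.00733% of Silverbay Logistics SA.
Chain via Summit Industries Corp. → Granite Group plc → Meridian Mining NL (R1): 53% × 17% × 94% × 21% = 1.778574% of Silverbay Logistics SA.
Aggregating (R2): 5.00733% + 1.778574% = 6.785904%.

6.785904%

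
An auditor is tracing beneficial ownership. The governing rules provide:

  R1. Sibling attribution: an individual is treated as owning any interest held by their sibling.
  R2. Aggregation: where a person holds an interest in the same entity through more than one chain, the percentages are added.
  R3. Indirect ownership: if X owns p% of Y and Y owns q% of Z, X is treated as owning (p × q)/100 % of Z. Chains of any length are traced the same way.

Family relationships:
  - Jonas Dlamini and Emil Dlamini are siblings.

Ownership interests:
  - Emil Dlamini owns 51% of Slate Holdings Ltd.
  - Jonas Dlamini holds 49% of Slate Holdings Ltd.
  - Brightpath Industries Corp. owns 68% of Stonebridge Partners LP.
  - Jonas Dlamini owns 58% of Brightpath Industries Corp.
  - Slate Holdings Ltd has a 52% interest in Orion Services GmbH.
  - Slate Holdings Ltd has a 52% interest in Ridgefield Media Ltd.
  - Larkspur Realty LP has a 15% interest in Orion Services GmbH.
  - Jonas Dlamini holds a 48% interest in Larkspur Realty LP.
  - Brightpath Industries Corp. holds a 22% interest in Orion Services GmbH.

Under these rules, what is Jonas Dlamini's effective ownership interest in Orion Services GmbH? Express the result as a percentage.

71.96%

By sibling attribution (R1), Jonas Dlamini is treated as also owning Emil Dlamini's interest in Slate Holdings Ltd, giving 49% + 51% = 100%.
Chain via Brightpath Industries Corp. (R3): 58% × 22% = 12.76% of Orion Services GmbH.
Chain via Slate Holdings Ltd (R3): 100% × 52% = 52% of Orion Services GmbH.
Chain via Larkspur Realty LP (R3): 48% × 15% = 7.2% of Orion Services GmbH.
Aggregating (R2): 12.76% + 52% + 7.2% = 71.96%.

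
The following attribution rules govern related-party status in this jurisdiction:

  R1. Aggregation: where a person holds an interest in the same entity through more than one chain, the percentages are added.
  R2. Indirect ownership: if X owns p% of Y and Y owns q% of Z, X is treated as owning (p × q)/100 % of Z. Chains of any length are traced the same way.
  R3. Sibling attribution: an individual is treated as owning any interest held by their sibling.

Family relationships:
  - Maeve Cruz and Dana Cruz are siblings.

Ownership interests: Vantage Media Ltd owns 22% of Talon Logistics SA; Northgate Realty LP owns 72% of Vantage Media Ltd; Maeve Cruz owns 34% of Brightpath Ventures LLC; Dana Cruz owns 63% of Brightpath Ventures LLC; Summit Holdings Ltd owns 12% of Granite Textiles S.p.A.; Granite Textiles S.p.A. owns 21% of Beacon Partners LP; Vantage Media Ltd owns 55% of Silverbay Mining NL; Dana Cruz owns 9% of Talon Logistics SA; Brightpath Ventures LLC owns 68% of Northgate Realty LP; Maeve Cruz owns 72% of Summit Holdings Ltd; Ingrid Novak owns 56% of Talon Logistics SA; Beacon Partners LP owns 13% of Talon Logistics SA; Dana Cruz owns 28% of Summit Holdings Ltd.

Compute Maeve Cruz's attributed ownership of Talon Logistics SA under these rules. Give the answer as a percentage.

19.775664%

By sibling attribution (R3), Maeve Cruz is treated as also owning Dana Cruz's interest in Brightpath Ventures LLC, giving 34% + 63% = 97%.
By sibling attribution (R3), Maeve Cruz is treated as also owning Dana Cruz's interest in Summit Holdings Ltd, giving 72% + 28% = 100%.
By sibling attribution (R3), Maeve Cruz is treated as owning Dana Cruz's 9% interest in Talon Logistics SA.
Chain via Brightpath Ventures LLC → Northgate Realty LP → Vantage Media Ltd (R2): 97% × 68% × 72% × 22% = 10.448064% of Talon Logistics SA.
Chain via Summit Holdings Ltd → Granite Textiles S.p.A. → Beacon Partners LP (R2): 100% × 12% × 21% × 13% = 0.3276% of Talon Logistics SA.
Direct interest in Talon Logistics SA: 9%.
Aggregating (R1): 10.448064% + 0.3276% + 9% = 19.775664%.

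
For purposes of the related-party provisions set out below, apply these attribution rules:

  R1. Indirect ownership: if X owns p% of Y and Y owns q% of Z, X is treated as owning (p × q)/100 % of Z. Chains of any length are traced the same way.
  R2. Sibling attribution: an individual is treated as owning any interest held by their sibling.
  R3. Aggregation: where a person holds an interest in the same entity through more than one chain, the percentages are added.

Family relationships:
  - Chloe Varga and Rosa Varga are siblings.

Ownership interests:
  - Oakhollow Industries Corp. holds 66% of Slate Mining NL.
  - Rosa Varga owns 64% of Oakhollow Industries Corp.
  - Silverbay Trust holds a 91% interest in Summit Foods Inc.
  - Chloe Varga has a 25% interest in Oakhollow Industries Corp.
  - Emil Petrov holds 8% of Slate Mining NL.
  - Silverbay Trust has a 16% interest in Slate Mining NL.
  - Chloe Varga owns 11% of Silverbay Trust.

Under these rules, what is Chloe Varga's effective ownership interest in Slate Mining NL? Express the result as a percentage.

By sibling attribution (R2), Chloe Varga is treated as also owning Rosa Varga's interest in Oakhollow Industries Corp, giving 25% + 64% = 89%.
Chain via Silverbay Trust (R1): 11% × 16% = 1.76% of Slate Mining NL.
Chain via Oakhollow Industries Corp. (R1): 89% × 66% = 58.74% of Slate Mining NL.
Aggregating (R3): 1.76% + 58.74% = 60.5%.

60.5%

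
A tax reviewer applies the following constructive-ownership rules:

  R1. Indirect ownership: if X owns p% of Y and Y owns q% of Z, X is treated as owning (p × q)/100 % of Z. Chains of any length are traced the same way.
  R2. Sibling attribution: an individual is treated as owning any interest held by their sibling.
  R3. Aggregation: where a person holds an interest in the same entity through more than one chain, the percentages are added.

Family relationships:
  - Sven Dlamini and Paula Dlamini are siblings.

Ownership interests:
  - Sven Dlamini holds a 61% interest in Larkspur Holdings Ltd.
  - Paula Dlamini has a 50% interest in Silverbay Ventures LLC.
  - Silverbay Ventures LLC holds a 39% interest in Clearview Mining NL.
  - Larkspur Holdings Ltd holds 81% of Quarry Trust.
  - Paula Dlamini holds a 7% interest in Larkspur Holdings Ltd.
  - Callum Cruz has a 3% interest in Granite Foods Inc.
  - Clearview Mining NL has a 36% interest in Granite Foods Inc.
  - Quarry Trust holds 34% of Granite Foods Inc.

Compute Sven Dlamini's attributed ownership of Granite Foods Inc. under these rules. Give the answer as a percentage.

By sibling attribution (R2), Sven Dlamini is treated as also owning Paula Dlamini's interest in Larkspur Holdings Ltd, giving 61% + 7% = 68%.
By sibling attribution (R2), Sven Dlamini is treated as owning Paula Dlamini's 50% interest in Silverbay Ventures LLC.
Chain via Larkspur Holdings Ltd → Quarry Trust (R1): 68% × 81% × 34% = 18.7272% of Granite Foods Inc.
Chain via Silverbay Ventures LLC → Clearview Mining NL (R1): 50% × 39% × 36% = 7.02% of Granite Foods Inc.
Aggregating (R3): 18.7272% + 7.02% = 25.7472%.

25.7472%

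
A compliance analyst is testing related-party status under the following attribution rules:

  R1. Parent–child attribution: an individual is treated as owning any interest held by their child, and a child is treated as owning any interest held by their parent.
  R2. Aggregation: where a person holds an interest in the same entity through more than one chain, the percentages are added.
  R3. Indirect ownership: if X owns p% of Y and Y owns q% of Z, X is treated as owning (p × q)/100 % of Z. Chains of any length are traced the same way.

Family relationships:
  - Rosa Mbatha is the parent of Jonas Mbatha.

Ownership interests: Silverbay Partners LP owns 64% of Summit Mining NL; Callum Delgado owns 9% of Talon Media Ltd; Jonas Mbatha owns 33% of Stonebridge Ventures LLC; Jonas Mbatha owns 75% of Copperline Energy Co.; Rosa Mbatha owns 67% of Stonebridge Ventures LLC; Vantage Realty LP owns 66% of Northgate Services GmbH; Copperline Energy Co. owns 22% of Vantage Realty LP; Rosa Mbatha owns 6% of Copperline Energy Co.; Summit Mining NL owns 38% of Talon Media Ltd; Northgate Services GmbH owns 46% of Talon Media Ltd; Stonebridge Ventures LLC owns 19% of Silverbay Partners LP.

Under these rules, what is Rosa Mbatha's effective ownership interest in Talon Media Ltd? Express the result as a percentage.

10.030952%

By parent–child attribution (R1), Rosa Mbatha is treated as also owning Jonas Mbatha's interest in Stonebridge Ventures LLC, giving 67% + 33% = 100%.
By parent–child attribution (R1), Rosa Mbatha is treated as also owning Jonas Mbatha's interest in Copperline Energy Co, giving 6% + 75% = 81%.
Chain via Stonebridge Ventures LLC → Silverbay Partners LP → Summit Mining NL (R3): 100% × 19% × 64% × 38% = 4.6208% of Talon Media Ltd.
Chain via Copperline Energy Co. → Vantage Realty LP → Northgate Services GmbH (R3): 81% × 22% × 66% × 46% = 5.410152% of Talon Media Ltd.
Aggregating (R2): 4.6208% + 5.410152% = 10.030952%.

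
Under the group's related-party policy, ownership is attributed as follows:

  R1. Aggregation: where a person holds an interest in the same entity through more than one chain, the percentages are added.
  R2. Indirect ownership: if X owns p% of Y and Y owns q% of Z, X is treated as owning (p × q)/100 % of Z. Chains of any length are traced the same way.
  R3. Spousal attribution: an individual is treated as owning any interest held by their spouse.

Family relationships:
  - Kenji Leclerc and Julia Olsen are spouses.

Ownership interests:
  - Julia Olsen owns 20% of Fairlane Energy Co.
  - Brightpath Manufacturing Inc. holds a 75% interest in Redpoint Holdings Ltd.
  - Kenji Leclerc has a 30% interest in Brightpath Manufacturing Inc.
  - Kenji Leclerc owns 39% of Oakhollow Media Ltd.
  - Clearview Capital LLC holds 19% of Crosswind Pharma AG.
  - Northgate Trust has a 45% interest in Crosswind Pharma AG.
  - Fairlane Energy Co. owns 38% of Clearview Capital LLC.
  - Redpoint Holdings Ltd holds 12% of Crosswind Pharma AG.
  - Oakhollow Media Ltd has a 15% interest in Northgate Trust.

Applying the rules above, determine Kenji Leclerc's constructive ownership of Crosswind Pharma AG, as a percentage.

6.7765%

By spousal attribution (R3), Kenji Leclerc is treated as owning Julia Olsen's 20% interest in Fairlane Energy Co.
Chain via Brightpath Manufacturing Inc. → Redpoint Holdings Ltd (R2): 30% × 75% × 12% = 2.7% of Crosswind Pharma AG.
Chain via Oakhollow Media Ltd → Northgate Trust (R2): 39% × 15% × 45% = 2.6325% of Crosswind Pharma AG.
Chain via Fairlane Energy Co. → Clearview Capital LLC (R2): 20% × 38% × 19% = 1.444% of Crosswind Pharma AG.
Aggregating (R1): 2.7% + 2.6325% + 1.444% = 6.7765%.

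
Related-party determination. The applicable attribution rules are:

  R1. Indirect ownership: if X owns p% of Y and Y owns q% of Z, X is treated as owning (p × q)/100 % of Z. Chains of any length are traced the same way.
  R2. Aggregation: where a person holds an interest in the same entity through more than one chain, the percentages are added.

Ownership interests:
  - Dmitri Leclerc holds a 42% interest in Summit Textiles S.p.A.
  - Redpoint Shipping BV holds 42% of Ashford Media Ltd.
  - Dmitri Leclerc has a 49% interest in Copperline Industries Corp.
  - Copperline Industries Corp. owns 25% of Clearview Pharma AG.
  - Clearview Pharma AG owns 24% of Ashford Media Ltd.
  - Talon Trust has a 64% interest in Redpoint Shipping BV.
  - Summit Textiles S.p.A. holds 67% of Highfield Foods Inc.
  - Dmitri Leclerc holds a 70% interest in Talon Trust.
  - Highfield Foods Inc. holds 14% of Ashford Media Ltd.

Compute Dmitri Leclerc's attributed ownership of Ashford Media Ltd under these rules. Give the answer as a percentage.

Chain via Talon Trust → Redpoint Shipping BV (R1): 70% × 64% × 42% = 18.816% of Ashford Media Ltd.
Chain via Copperline Industries Corp. → Clearview Pharma AG (R1): 49% × 25% × 24% = 2.94% of Ashford Media Ltd.
Chain via Summit Textiles S.p.A. → Highfield Foods Inc. (R1): 42% × 67% × 14% = 3.9396% of Ashford Media Ltd.
Aggregating (R2): 18.816% + 2.94% + 3.9396% = 25.6956%.

25.6956%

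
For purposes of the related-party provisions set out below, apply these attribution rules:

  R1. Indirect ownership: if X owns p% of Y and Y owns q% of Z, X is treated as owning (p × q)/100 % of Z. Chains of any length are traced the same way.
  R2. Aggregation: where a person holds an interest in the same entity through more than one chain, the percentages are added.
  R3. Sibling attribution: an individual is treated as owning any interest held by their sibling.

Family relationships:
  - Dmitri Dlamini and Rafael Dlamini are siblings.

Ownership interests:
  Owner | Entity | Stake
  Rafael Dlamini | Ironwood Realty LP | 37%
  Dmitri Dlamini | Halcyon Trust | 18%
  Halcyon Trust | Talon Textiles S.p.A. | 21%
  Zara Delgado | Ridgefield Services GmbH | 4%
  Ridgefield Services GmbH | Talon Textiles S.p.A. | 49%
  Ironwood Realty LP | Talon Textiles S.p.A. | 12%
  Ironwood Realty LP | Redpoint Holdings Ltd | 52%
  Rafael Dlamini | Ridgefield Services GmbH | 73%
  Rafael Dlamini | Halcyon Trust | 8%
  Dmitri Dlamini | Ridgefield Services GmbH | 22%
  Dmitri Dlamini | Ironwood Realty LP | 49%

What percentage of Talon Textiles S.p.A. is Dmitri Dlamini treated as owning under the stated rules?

62.33%

By sibling attribution (R3), Dmitri Dlamini is treated as also owning Rafael Dlamini's interest in Ridgefield Services GmbH, giving 22% + 73% = 95%.
By sibling attribution (R3), Dmitri Dlamini is treated as also owning Rafael Dlamini's interest in Halcyon Trust, giving 18% + 8% = 26%.
By sibling attribution (R3), Dmitri Dlamini is treated as also owning Rafael Dlamini's interest in Ironwood Realty LP, giving 49% + 37% = 86%.
Chain via Ridgefield Services GmbH (R1): 95% × 49% = 46.55% of Talon Textiles S.p.A.
Chain via Halcyon Trust (R1): 26% × 21% = 5.46% of Talon Textiles S.p.A.
Chain via Ironwood Realty LP (R1): 86% × 12% = 10.32% of Talon Textiles S.p.A.
Aggregating (R2): 46.55% + 5.46% + 10.32% = 62.33%.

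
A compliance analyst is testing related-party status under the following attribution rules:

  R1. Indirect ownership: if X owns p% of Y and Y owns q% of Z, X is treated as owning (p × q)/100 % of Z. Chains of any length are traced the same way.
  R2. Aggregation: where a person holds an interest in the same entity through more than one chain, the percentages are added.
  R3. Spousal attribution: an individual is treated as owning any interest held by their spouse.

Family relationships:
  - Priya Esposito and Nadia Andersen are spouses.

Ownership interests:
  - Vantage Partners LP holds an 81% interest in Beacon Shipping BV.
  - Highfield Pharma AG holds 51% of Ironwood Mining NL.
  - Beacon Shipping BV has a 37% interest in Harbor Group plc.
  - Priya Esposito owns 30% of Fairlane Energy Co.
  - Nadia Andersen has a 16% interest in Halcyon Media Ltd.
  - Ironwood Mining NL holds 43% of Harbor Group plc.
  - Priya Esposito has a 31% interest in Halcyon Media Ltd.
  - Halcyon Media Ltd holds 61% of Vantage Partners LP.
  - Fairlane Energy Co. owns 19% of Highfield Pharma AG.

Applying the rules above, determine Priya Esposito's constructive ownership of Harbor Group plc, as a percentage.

9.842409%

By spousal attribution (R3), Priya Esposito is treated as also owning Nadia Andersen's interest in Halcyon Media Ltd, giving 31% + 16% = 47%.
Chain via Fairlane Energy Co. → Highfield Pharma AG → Ironwood Mining NL (R1): 30% × 19% × 51% × 43% = 1.25001% of Harbor Group plc.
Chain via Halcyon Media Ltd → Vantage Partners LP → Beacon Shipping BV (R1): 47% × 61% × 81% × 37% = 8.592399% of Harbor Group plc.
Aggregating (R2): 1.25001% + 8.592399% = 9.842409%.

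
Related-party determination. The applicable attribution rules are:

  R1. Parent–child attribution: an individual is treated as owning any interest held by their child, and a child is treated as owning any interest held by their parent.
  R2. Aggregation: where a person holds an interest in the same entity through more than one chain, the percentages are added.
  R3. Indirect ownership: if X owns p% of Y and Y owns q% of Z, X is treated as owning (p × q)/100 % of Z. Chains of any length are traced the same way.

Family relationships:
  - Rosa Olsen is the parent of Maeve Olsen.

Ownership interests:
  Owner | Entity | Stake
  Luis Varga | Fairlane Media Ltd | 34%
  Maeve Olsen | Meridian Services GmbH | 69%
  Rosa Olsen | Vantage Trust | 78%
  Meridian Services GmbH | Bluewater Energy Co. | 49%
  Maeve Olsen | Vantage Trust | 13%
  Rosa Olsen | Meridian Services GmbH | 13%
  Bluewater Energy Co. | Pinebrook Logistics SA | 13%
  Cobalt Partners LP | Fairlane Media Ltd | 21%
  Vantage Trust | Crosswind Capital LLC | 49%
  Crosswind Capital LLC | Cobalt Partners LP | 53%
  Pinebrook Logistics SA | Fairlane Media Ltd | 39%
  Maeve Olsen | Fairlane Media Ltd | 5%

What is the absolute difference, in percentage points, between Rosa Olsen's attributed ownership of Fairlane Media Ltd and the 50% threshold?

38.000007

By parent–child attribution (R1), Rosa Olsen is treated as also owning Maeve Olsen's interest in Vantage Trust, giving 78% + 13% = 91%.
By parent–child attribution (R1), Rosa Olsen is treated as also owning Maeve Olsen's interest in Meridian Services GmbH, giving 13% + 69% = 82%.
By parent–child attribution (R1), Rosa Olsen is treated as owning Maeve Olsen's 5% interest in Fairlane Media Ltd.
Chain via Vantage Trust → Crosswind Capital LLC → Cobalt Partners LP (R3): 91% × 49% × 53% × 21% = 4.962867% of Fairlane Media Ltd.
Chain via Meridian Services GmbH → Bluewater Energy Co. → Pinebrook Logistics SA (R3): 82% × 49% × 13% × 39% = 2.037126% of Fairlane Media Ltd.
Direct interest in Fairlane Media Ltd: 5%.
Aggregating (R2): 4.962867% + 2.037126% + 5% = 11.999993%.
11.999993% falls short of the 50% threshold by 38.000007 percentage points.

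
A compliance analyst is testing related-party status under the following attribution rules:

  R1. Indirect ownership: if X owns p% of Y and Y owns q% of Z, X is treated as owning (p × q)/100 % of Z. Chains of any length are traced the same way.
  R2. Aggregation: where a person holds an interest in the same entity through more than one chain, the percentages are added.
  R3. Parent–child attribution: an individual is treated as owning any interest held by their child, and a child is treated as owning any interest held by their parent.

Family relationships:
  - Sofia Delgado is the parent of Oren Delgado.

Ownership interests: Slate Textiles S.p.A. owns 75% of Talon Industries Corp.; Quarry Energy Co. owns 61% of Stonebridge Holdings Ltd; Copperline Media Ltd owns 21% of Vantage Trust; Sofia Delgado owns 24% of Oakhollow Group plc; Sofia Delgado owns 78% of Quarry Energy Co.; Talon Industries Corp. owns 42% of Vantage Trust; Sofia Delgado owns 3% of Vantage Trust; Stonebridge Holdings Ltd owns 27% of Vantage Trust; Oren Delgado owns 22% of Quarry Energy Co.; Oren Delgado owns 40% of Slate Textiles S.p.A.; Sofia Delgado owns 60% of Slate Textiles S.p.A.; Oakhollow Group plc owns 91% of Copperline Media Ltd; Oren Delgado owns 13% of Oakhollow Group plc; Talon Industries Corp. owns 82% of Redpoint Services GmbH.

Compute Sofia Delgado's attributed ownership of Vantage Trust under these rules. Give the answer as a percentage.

58.0407%

By parent–child attribution (R3), Sofia Delgado is treated as also owning Oren Delgado's interest in Quarry Energy Co, giving 78% + 22% = 100%.
By parent–child attribution (R3), Sofia Delgado is treated as also owning Oren Delgado's interest in Slate Textiles S.p.A, giving 60% + 40% = 100%.
By parent–child attribution (R3), Sofia Delgado is treated as also owning Oren Delgado's interest in Oakhollow Group plc, giving 24% + 13% = 37%.
Chain via Quarry Energy Co. → Stonebridge Holdings Ltd (R1): 100% × 61% × 27% = 16.47% of Vantage Trust.
Chain via Slate Textiles S.p.A. → Talon Industries Corp. (R1): 100% × 75% × 42% = 31.5% of Vantage Trust.
Chain via Oakhollow Group plc → Copperline Media Ltd (R1): 37% × 91% × 21% = 7.0707% of Vantage Trust.
Direct interest in Vantage Trust: 3%.
Aggregating (R2): 16.47% + 31.5% + 7.0707% + 3% = 58.0407%.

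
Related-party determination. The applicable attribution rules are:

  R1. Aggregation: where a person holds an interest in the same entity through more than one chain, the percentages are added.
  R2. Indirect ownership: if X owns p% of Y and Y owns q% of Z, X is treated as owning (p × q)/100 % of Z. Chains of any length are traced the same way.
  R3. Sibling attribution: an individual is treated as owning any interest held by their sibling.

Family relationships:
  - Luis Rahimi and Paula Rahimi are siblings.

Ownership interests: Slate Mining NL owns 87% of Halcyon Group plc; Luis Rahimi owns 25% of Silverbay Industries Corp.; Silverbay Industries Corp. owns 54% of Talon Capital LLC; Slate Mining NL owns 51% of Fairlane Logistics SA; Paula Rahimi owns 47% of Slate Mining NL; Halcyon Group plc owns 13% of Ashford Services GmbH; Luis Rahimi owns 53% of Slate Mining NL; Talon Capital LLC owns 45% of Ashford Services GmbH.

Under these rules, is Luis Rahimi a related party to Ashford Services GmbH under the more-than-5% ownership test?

Yes

By sibling attribution (R3), Luis Rahimi is treated as also owning Paula Rahimi's interest in Slate Mining NL, giving 53% + 47% = 100%.
Chain via Silverbay Industries Corp. → Talon Capital LLC (R2): 25% × 54% × 45% = 6.075% of Ashford Services GmbH.
Chain via Slate Mining NL → Halcyon Group plc (R2): 100% × 87% × 13% = 11.31% of Ashford Services GmbH.
Aggregating (R1): 6.075% + 11.31% = 17.385%.
17.385% exceeds the 5% threshold, so Luis is a related party to Ashford Services GmbH.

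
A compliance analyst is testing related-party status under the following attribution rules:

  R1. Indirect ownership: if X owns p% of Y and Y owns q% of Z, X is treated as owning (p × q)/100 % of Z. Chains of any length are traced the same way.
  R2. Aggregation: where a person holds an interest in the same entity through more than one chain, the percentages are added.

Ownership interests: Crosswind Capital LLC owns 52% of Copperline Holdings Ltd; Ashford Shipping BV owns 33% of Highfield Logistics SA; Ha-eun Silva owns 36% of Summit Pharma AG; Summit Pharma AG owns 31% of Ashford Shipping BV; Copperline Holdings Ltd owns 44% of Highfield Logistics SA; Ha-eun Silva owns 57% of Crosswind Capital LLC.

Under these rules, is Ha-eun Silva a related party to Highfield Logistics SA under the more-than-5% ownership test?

Yes

Chain via Summit Pharma AG → Ashford Shipping BV (R1): 36% × 31% × 33% = 3.6828% of Highfield Logistics SA.
Chain via Crosswind Capital LLC → Copperline Holdings Ltd (R1): 57% × 52% × 44% = 13.0416% of Highfield Logistics SA.
Aggregating (R2): 3.6828% + 13.0416% = 16.7244%.
16.7244% exceeds the 5% threshold, so Ha-eun is a related party to Highfield Logistics SA.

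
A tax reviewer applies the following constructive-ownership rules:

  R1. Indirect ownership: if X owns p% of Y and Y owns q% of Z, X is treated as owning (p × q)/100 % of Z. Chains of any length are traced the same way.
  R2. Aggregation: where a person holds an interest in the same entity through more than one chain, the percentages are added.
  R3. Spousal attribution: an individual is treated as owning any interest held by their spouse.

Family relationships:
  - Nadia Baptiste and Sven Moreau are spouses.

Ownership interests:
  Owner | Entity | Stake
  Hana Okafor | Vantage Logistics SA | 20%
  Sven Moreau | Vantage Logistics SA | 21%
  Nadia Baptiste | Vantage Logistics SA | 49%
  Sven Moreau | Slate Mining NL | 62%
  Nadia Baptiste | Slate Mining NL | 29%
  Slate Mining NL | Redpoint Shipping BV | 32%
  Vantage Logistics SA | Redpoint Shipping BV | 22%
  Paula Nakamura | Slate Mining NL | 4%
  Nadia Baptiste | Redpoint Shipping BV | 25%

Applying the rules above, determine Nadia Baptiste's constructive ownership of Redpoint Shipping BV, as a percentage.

69.52%

By spousal attribution (R3), Nadia Baptiste is treated as also owning Sven Moreau's interest in Vantage Logistics SA, giving 49% + 21% = 70%.
By spousal attribution (R3), Nadia Baptiste is treated as also owning Sven Moreau's interest in Slate Mining NL, giving 29% + 62% = 91%.
Chain via Vantage Logistics SA (R1): 70% × 22% = 15.4% of Redpoint Shipping BV.
Chain via Slate Mining NL (R1): 91% × 32% = 29.12% of Redpoint Shipping BV.
Direct interest in Redpoint Shipping BV: 25%.
Aggregating (R2): 15.4% + 29.12% + 25% = 69.52%.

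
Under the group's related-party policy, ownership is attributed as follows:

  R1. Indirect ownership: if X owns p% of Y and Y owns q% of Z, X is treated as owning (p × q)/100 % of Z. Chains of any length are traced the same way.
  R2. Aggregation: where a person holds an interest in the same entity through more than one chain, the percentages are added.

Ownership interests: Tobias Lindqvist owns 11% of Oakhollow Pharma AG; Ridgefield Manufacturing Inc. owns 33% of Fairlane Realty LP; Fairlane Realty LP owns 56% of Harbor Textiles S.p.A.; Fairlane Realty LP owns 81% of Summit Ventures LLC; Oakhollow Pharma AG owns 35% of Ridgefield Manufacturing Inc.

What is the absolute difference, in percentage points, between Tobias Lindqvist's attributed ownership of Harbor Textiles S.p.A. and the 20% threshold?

Chain via Oakhollow Pharma AG → Ridgefield Manufacturing Inc. → Fairlane Realty LP (R1): 11% × 35% × 33% × 56% = 0.71148% of Harbor Textiles S.p.A.
0.71148% falls short of the 20% threshold by 19.28852 percentage points.

19.28852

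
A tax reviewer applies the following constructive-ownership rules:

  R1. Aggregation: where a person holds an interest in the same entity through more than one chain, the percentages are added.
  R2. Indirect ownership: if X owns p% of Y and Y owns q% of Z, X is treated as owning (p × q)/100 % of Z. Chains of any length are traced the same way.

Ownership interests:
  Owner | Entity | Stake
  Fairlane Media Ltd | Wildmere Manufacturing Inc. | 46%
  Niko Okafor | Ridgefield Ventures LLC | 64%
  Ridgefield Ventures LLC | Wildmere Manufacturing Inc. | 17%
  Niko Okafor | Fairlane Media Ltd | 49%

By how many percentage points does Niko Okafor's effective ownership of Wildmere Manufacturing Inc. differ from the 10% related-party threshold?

23.42

Chain via Ridgefield Ventures LLC (R2): 64% × 17% = 10.88% of Wildmere Manufacturing Inc.
Chain via Fairlane Media Ltd (R2): 49% × 46% = 22.54% of Wildmere Manufacturing Inc.
Aggregating (R1): 10.88% + 22.54% = 33.42%.
33.42% exceeds the 10% threshold by 23.42 percentage points.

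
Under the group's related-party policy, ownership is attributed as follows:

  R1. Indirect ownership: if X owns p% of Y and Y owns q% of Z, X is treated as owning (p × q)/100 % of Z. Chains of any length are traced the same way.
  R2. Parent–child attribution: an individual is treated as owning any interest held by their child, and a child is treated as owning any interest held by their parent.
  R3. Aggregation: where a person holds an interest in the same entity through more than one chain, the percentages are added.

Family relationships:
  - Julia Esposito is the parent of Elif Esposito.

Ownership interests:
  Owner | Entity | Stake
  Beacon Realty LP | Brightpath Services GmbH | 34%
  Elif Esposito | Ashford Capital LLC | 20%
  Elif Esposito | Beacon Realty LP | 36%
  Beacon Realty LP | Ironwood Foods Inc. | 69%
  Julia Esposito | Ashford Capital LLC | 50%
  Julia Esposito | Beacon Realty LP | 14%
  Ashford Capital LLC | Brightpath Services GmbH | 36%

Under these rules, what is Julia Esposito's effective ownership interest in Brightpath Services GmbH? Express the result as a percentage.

42.2%

By parent–child attribution (R2), Julia Esposito is treated as also owning Elif Esposito's interest in Ashford Capital LLC, giving 50% + 20% = 70%.
By parent–child attribution (R2), Julia Esposito is treated as also owning Elif Esposito's interest in Beacon Realty LP, giving 14% + 36% = 50%.
Chain via Ashford Capital LLC (R1): 70% × 36% = 25.2% of Brightpath Services GmbH.
Chain via Beacon Realty LP (R1): 50% × 34% = 17% of Brightpath Services GmbH.
Aggregating (R3): 25.2% + 17% = 42.2%.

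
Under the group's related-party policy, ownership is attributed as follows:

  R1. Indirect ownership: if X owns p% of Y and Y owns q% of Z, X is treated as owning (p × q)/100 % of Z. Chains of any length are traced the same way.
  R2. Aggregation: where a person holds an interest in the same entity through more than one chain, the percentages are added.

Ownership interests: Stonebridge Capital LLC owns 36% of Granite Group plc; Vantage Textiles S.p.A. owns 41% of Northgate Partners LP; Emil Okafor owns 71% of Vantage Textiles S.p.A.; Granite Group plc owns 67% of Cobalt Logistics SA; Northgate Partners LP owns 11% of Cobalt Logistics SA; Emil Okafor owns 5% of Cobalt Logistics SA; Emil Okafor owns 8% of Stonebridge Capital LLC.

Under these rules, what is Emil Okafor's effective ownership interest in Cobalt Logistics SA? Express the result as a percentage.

10.1317%

Chain via Stonebridge Capital LLC → Granite Group plc (R1): 8% × 36% × 67% = 1.9296% of Cobalt Logistics SA.
Chain via Vantage Textiles S.p.A. → Northgate Partners LP (R1): 71% × 41% × 11% = 3.2021% of Cobalt Logistics SA.
Direct interest in Cobalt Logistics SA: 5%.
Aggregating (R2): 1.9296% + 3.2021% + 5% = 10.1317%.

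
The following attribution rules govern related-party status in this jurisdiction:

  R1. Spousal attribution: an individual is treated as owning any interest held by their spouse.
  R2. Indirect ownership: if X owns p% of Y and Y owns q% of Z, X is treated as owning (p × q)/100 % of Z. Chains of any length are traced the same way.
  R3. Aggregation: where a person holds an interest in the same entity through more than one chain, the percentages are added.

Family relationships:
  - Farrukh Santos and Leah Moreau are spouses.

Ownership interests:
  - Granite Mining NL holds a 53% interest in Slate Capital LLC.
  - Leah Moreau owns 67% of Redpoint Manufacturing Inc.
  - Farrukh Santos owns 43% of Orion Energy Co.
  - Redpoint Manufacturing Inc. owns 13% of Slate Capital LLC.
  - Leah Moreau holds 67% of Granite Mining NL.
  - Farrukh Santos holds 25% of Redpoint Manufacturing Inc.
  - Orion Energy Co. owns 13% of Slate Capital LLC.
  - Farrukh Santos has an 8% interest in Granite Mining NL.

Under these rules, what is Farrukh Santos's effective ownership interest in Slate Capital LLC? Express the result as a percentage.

By spousal attribution (R1), Farrukh Santos is treated as also owning Leah Moreau's interest in Granite Mining NL, giving 8% + 67% = 75%.
By spousal attribution (R1), Farrukh Santos is treated as also owning Leah Moreau's interest in Redpoint Manufacturing Inc, giving 25% + 67% = 92%.
Chain via Granite Mining NL (R2): 75% × 53% = 39.75% of Slate Capital LLC.
Chain via Redpoint Manufacturing Inc. (R2): 92% × 13% = 11.96% of Slate Capital LLC.
Chain via Orion Energy Co. (R2): 43% × 13% = 5.59% of Slate Capital LLC.
Aggregating (R3): 39.75% + 11.96% + 5.59% = 57.3%.

57.3%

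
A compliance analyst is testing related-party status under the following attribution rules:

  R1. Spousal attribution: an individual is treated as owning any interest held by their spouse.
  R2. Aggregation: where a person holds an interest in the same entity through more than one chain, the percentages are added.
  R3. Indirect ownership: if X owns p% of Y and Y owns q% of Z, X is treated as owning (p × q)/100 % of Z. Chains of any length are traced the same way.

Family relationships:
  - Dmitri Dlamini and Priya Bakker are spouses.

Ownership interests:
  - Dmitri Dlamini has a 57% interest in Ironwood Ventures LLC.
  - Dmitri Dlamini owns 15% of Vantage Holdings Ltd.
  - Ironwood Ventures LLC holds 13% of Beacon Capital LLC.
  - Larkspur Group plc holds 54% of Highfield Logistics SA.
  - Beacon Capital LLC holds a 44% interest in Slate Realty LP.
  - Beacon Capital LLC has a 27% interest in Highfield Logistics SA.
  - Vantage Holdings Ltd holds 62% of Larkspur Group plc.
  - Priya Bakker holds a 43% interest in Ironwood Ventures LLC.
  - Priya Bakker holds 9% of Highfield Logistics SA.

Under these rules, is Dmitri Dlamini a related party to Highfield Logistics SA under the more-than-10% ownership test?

Yes

By spousal attribution (R1), Dmitri Dlamini is treated as also owning Priya Bakker's interest in Ironwood Ventures LLC, giving 57% + 43% = 100%.
By spousal attribution (R1), Dmitri Dlamini is treated as owning Priya Bakker's 9% interest in Highfield Logistics SA.
Chain via Ironwood Ventures LLC → Beacon Capital LLC (R3): 100% × 13% × 27% = 3.51% of Highfield Logistics SA.
Chain via Vantage Holdings Ltd → Larkspur Group plc (R3): 15% × 62% × 54% = 5.022% of Highfield Logistics SA.
Direct interest in Highfield Logistics SA: 9%.
Aggregating (R2): 3.51% + 5.022% + 9% = 17.532%.
17.532% exceeds the 10% threshold, so Dmitri is a related party to Highfield Logistics SA.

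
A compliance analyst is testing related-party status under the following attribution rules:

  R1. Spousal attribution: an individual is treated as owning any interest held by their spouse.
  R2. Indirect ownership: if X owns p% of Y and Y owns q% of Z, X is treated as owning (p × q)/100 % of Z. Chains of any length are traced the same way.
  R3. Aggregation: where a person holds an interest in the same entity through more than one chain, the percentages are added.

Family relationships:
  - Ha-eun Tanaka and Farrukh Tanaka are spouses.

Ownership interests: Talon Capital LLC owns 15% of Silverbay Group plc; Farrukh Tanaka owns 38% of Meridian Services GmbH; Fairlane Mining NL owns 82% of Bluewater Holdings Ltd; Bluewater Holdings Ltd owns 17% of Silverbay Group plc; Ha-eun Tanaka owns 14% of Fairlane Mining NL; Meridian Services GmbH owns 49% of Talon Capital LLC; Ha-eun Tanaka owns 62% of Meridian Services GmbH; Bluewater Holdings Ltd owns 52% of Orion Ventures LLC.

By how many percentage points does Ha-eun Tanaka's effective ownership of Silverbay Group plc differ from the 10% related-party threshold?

0.6984

By spousal attribution (R1), Ha-eun Tanaka is treated as also owning Farrukh Tanaka's interest in Meridian Services GmbH, giving 62% + 38% = 100%.
Chain via Meridian Services GmbH → Talon Capital LLC (R2): 100% × 49% × 15% = 7.35% of Silverbay Group plc.
Chain via Fairlane Mining NL → Bluewater Holdings Ltd (R2): 14% × 82% × 17% = 1.9516% of Silverbay Group plc.
Aggregating (R3): 7.35% + 1.9516% = 9.3016%.
9.3016% falls short of the 10% threshold by 0.6984 percentage points.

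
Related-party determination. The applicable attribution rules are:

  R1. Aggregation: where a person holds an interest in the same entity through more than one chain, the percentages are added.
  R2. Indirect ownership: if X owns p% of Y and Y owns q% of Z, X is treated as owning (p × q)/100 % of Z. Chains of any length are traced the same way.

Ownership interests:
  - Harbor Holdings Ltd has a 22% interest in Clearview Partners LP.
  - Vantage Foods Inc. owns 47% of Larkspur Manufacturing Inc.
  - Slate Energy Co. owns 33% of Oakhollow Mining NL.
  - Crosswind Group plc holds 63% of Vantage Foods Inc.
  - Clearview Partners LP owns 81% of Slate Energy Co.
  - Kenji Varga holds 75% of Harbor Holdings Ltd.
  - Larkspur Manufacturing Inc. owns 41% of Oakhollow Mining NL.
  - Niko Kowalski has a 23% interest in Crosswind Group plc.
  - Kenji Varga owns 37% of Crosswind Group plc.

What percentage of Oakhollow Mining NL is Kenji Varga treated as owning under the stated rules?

8.902287%

Chain via Harbor Holdings Ltd → Clearview Partners LP → Slate Energy Co. (R2): 75% × 22% × 81% × 33% = 4.41045% of Oakhollow Mining NL.
Chain via Crosswind Group plc → Vantage Foods Inc. → Larkspur Manufacturing Inc. (R2): 37% × 63% × 47% × 41% = 4.491837% of Oakhollow Mining NL.
Aggregating (R1): 4.41045% + 4.491837% = 8.902287%.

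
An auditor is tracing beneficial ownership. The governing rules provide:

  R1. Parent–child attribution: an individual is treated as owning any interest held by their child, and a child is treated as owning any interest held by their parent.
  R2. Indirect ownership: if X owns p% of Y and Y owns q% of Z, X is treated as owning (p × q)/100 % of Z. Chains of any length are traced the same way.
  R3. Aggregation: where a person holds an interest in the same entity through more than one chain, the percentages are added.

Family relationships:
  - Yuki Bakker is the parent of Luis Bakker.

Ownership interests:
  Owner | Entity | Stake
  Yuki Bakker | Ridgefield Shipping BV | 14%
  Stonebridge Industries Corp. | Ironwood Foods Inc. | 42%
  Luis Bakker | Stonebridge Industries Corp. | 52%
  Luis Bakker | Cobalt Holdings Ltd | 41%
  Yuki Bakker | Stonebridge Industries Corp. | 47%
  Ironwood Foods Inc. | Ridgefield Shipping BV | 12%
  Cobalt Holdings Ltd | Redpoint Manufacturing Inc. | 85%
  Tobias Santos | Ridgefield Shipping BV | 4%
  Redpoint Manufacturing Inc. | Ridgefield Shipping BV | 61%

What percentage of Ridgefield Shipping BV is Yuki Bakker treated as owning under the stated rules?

40.2481%

By parent–child attribution (R1), Yuki Bakker is treated as also owning Luis Bakker's interest in Stonebridge Industries Corp, giving 47% + 52% = 99%.
By parent–child attribution (R1), Yuki Bakker is treated as owning Luis Bakker's 41% interest in Cobalt Holdings Ltd.
Chain via Stonebridge Industries Corp. → Ironwood Foods Inc. (R2): 99% × 42% × 12% = 4.9896% of Ridgefield Shipping BV.
Direct interest in Ridgefield Shipping BV: 14%.
Chain via Cobalt Holdings Ltd → Redpoint Manufacturing Inc. (R2): 41% × 85% × 61% = 21.2585% of Ridgefield Shipping BV.
Aggregating (R3): 4.9896% + 14% + 21.2585% = 40.2481%.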